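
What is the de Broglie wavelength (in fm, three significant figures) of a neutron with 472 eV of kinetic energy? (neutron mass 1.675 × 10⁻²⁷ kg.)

KE = 472 eV = 7.561 × 10⁻¹⁷ J.
p = √(2mKE) = √(2 × 1.675 × 10⁻²⁷ × 7.561 × 10⁻¹⁷) = 5.033 × 10⁻²² kg·m/s.
λ = h/p = 6.626 × 10⁻³⁴ / 5.033 × 10⁻²² = 1.32 × 10⁻¹² m = 1320 fm.

λ = 1320 fm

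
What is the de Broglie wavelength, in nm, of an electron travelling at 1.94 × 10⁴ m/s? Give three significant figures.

p = mv = 9.109 × 10⁻³¹ × 1.94 × 10⁴ = 1.767 × 10⁻²⁶ kg·m/s.
λ = h/p = 6.626 × 10⁻³⁴ / 1.767 × 10⁻²⁶ = 3.75 × 10⁻⁸ m = 37.5 nm.

λ = 37.5 nm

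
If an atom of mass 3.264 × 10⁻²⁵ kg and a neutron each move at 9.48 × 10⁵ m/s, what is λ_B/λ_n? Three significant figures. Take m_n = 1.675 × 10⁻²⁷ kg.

At fixed v, p = mv so λ = h/(mv) ∝ 1/m.
λ_B/λ_n = m_n/m_B = 1.675 × 10⁻²⁷/3.264 × 10⁻²⁵ = 5.13 × 10⁻³.

λ_B/λ_n = 5.13 × 10⁻³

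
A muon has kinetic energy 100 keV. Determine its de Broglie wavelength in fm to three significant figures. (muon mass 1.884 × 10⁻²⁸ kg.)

KE = 100 keV = 1.602 × 10⁻¹⁴ J.
p = √(2mKE) = √(2 × 1.884 × 10⁻²⁸ × 1.602 × 10⁻¹⁴) = 2.457 × 10⁻²¹ kg·m/s.
λ = h/p = 6.626 × 10⁻³⁴ / 2.457 × 10⁻²¹ = 2.70 × 10⁻¹³ m = 270 fm.

λ = 270 fm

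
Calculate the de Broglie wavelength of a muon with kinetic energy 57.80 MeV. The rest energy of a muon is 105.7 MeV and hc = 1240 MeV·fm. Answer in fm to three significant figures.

Total energy E = KE + m₀c² = 57.80 + 105.7 = 163.50 MeV.
(pc)² = E² − (m₀c²)² = (163.50)² − (105.7)² = 1.556 × 10⁴ MeV², so pc = 124.7 MeV.
λ = hc/(pc) = 1240 MeV·fm / 124.7 MeV = 9.94 fm.

λ = 9.94 fm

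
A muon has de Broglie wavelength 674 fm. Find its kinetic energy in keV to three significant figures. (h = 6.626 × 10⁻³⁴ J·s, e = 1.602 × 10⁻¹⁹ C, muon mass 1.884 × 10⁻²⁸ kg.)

KE = 16.0 keV

p = h/λ = 6.626 × 10⁻³⁴ / 6.740 × 10⁻¹³ = 9.831 × 10⁻²² kg·m/s.
KE = p²/(2m) = (9.831 × 10⁻²²)² / (2 × 1.884 × 10⁻²⁸) = 2.565 × 10⁻¹⁵ J = 16.0 keV.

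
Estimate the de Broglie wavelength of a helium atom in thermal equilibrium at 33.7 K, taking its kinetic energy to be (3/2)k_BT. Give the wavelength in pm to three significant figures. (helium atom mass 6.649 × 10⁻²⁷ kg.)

λ = 217 pm

KE = (3/2)k_BT = 1.5 × 1.381 × 10⁻²³ × 33.7 = 6.981 × 10⁻²² J.
p = √(2mKE) = √(2 × 6.649 × 10⁻²⁷ × 6.981 × 10⁻²²) = 3.047 × 10⁻²⁴ kg·m/s.
λ = h/p = 2.17 × 10⁻¹⁰ m = 217 pm.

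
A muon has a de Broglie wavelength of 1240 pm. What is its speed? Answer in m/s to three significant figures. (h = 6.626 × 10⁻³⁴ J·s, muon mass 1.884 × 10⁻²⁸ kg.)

v = 2840 m/s

p = h/λ = 6.626 × 10⁻³⁴ / 1.240 × 10⁻⁹ = 5.344 × 10⁻²⁵ kg·m/s.
v = p/m = 5.344 × 10⁻²⁵ / 1.884 × 10⁻²⁸ = 2.84 × 10³ m/s = 2840 m/s.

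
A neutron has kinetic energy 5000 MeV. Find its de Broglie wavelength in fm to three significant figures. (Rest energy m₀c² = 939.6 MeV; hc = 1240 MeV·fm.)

λ = 0.211 fm

Total energy E = KE + m₀c² = 5000 + 939.6 = 5939.6 MeV.
(pc)² = E² − (m₀c²)² = (5939.6)² − (939.6)² = 3.440 × 10⁷ MeV², so pc = 5865 MeV.
λ = hc/(pc) = 1240 MeV·fm / 5865 MeV = 0.211 fm.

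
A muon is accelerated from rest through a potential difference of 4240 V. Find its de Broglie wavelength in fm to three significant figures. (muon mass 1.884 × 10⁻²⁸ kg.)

λ = 1310 fm

KE = eV = 1.602 × 10⁻¹⁹ × 4240 = 6.792 × 10⁻¹⁶ J.
p = √(2mKE) = √(2 × 1.884 × 10⁻²⁸ × 6.792 × 10⁻¹⁶) = 5.059 × 10⁻²² kg·m/s.
λ = h/p = 6.626 × 10⁻³⁴ / 5.059 × 10⁻²² = 1.31 × 10⁻¹² m = 1310 fm.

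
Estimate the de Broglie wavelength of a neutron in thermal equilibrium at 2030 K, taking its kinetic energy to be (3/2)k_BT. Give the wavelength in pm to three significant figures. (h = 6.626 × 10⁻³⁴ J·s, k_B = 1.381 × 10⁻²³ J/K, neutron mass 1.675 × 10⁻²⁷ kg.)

λ = 55.8 pm

KE = (3/2)k_BT = 1.5 × 1.381 × 10⁻²³ × 2030 = 4.205 × 10⁻²⁰ J.
p = √(2mKE) = √(2 × 1.675 × 10⁻²⁷ × 4.205 × 10⁻²⁰) = 1.187 × 10⁻²³ kg·m/s.
λ = h/p = 5.58 × 10⁻¹¹ m = 55.8 pm.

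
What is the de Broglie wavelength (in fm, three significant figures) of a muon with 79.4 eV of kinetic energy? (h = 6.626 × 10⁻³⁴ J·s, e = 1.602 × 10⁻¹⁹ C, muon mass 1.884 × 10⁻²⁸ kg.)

KE = 79.4 eV = 1.272 × 10⁻¹⁷ J.
p = √(2mKE) = √(2 × 1.884 × 10⁻²⁸ × 1.272 × 10⁻¹⁷) = 6.923 × 10⁻²³ kg·m/s.
λ = h/p = 6.626 × 10⁻³⁴ / 6.923 × 10⁻²³ = 9.57 × 10⁻¹² m = 9570 fm.

λ = 9570 fm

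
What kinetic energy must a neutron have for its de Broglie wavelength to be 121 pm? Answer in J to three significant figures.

p = h/λ = 6.626 × 10⁻³⁴ / 1.210 × 10⁻¹⁰ = 5.476 × 10⁻²⁴ kg·m/s.
KE = p²/(2m) = (5.476 × 10⁻²⁴)² / (2 × 1.675 × 10⁻²⁷) = 8.951 × 10⁻²¹ J = 8.95 × 10⁻²¹ J.

KE = 8.95 × 10⁻²¹ J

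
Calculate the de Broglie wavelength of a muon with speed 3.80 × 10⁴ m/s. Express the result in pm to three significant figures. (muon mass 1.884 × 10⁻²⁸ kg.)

p = mv = 1.884 × 10⁻²⁸ × 3.80 × 10⁴ = 7.159 × 10⁻²⁴ kg·m/s.
λ = h/p = 6.626 × 10⁻³⁴ / 7.159 × 10⁻²⁴ = 9.26 × 10⁻¹¹ m = 92.6 pm.

λ = 92.6 pm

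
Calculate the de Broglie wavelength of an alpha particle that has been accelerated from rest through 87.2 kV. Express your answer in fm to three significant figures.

KE = 2eV = 2 × 1.602 × 10⁻¹⁹ × 8.720 × 10⁴ = 2.794 × 10⁻¹⁴ J.
p = √(2mKE) = √(2 × 6.645 × 10⁻²⁷ × 2.794 × 10⁻¹⁴) = 1.927 × 10⁻²⁰ kg·m/s.
λ = h/p = 6.626 × 10⁻³⁴ / 1.927 × 10⁻²⁰ = 3.44 × 10⁻¹⁴ m = 34.4 fm.

λ = 34.4 fm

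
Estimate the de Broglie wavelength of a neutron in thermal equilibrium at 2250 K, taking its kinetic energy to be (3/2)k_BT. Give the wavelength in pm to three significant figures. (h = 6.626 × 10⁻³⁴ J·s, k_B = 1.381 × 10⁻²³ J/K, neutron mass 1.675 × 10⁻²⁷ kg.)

KE = (3/2)k_BT = 1.5 × 1.381 × 10⁻²³ × 2250 = 4.661 × 10⁻²⁰ J.
p = √(2mKE) = √(2 × 1.675 × 10⁻²⁷ × 4.661 × 10⁻²⁰) = 1.250 × 10⁻²³ kg·m/s.
λ = h/p = 5.30 × 10⁻¹¹ m = 53.0 pm.

λ = 53.0 pm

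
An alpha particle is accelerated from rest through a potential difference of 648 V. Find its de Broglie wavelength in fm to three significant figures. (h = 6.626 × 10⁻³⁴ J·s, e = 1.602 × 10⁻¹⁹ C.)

λ = 399 fm

KE = 2eV = 2 × 1.602 × 10⁻¹⁹ × 648.0 = 2.076 × 10⁻¹⁶ J.
p = √(2mKE) = √(2 × 6.645 × 10⁻²⁷ × 2.076 × 10⁻¹⁶) = 1.661 × 10⁻²¹ kg·m/s.
λ = h/p = 6.626 × 10⁻³⁴ / 1.661 × 10⁻²¹ = 3.99 × 10⁻¹³ m = 399 fm.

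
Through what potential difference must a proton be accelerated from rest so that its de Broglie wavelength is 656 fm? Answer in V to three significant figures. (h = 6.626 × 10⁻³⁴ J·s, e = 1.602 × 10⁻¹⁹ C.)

V = 1900 V

p = h/λ = 6.626 × 10⁻³⁴ / 6.560 × 10⁻¹³ = 1.010 × 10⁻²¹ kg·m/s.
KE = p²/(2m) = 3.049 × 10⁻¹⁶ J.
V = KE/e = 3.049 × 10⁻¹⁶ / (1.602 × 10⁻¹⁹) = 1900 V.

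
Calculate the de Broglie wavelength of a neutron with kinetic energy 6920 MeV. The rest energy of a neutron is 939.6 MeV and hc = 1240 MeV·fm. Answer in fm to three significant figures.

Total energy E = KE + m₀c² = 6920 + 939.6 = 7859.6 MeV.
(pc)² = E² − (m₀c²)² = (7859.6)² − (939.6)² = 6.089 × 10⁷ MeV², so pc = 7803 MeV.
λ = hc/(pc) = 1240 MeV·fm / 7803 MeV = 0.159 fm.

λ = 0.159 fm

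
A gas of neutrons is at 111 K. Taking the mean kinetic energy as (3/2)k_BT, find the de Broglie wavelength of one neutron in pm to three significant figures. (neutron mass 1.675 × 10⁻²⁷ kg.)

KE = (3/2)k_BT = 1.5 × 1.381 × 10⁻²³ × 111 = 2.299 × 10⁻²¹ J.
p = √(2mKE) = √(2 × 1.675 × 10⁻²⁷ × 2.299 × 10⁻²¹) = 2.775 × 10⁻²⁴ kg·m/s.
λ = h/p = 2.39 × 10⁻¹⁰ m = 239 pm.

λ = 239 pm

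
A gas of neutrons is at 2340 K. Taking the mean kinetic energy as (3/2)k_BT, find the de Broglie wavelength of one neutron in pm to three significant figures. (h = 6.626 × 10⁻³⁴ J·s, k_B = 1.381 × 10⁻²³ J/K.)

λ = 52.0 pm

KE = (3/2)k_BT = 1.5 × 1.381 × 10⁻²³ × 2340 = 4.847 × 10⁻²⁰ J.
p = √(2mKE) = √(2 × 1.675 × 10⁻²⁷ × 4.847 × 10⁻²⁰) = 1.274 × 10⁻²³ kg·m/s.
λ = h/p = 5.20 × 10⁻¹¹ m = 52.0 pm.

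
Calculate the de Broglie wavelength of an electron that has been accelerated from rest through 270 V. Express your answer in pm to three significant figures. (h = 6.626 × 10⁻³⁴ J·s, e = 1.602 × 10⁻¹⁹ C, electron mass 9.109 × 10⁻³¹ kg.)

KE = eV = 1.602 × 10⁻¹⁹ × 270.0 = 4.325 × 10⁻¹⁷ J.
p = √(2mKE) = √(2 × 9.109 × 10⁻³¹ × 4.325 × 10⁻¹⁷) = 8.877 × 10⁻²⁴ kg·m/s.
λ = h/p = 6.626 × 10⁻³⁴ / 8.877 × 10⁻²⁴ = 7.46 × 10⁻¹¹ m = 74.6 pm.

λ = 74.6 pm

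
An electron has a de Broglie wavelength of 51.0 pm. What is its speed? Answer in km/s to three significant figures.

p = h/λ = 6.626 × 10⁻³⁴ / 5.100 × 10⁻¹¹ = 1.299 × 10⁻²³ kg·m/s.
v = p/m = 1.299 × 10⁻²³ / 9.109 × 10⁻³¹ = 1.43 × 10⁷ m/s = 1.43 × 10⁴ km/s.

v = 1.43 × 10⁴ km/s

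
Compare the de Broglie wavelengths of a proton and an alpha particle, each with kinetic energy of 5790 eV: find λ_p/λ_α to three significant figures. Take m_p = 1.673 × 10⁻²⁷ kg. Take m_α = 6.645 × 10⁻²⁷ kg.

At fixed KE, p = √(2mKE) so λ = h/p ∝ 1/√m.
λ_p/λ_α = √(m_α/m_p) = √(6.645 × 10⁻²⁷/1.673 × 10⁻²⁷) = √(3.972) = 1.99.

λ_p/λ_α = 1.99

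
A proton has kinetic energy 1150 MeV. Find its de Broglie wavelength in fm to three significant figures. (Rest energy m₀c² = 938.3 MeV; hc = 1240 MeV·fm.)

Total energy E = KE + m₀c² = 1150 + 938.3 = 2088.3 MeV.
(pc)² = E² − (m₀c²)² = (2088.3)² − (938.3)² = 3.481 × 10⁶ MeV², so pc = 1866 MeV.
λ = hc/(pc) = 1240 MeV·fm / 1866 MeV = 0.665 fm.

λ = 0.665 fm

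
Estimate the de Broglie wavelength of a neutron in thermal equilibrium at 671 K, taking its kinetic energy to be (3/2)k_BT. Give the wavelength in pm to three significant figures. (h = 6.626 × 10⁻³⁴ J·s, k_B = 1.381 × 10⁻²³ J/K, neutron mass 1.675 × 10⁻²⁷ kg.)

KE = (3/2)k_BT = 1.5 × 1.381 × 10⁻²³ × 671 = 1.390 × 10⁻²⁰ J.
p = √(2mKE) = √(2 × 1.675 × 10⁻²⁷ × 1.390 × 10⁻²⁰) = 6.824 × 10⁻²⁴ kg·m/s.
λ = h/p = 9.71 × 10⁻¹¹ m = 97.1 pm.

λ = 97.1 pm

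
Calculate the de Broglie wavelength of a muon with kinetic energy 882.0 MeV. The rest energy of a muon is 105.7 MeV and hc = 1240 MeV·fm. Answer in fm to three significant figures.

λ = 1.26 fm

Total energy E = KE + m₀c² = 882.0 + 105.7 = 987.7 MeV.
(pc)² = E² − (m₀c²)² = (987.7)² − (105.7)² = 9.644 × 10⁵ MeV², so pc = 982.0 MeV.
λ = hc/(pc) = 1240 MeV·fm / 982.0 MeV = 1.26 fm.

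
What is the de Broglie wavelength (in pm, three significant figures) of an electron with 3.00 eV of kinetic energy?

KE = 3.00 eV = 4.806 × 10⁻¹⁹ J.
p = √(2mKE) = √(2 × 9.109 × 10⁻³¹ × 4.806 × 10⁻¹⁹) = 9.357 × 10⁻²⁵ kg·m/s.
λ = h/p = 6.626 × 10⁻³⁴ / 9.357 × 10⁻²⁵ = 7.08 × 10⁻¹⁰ m = 708 pm.

λ = 708 pm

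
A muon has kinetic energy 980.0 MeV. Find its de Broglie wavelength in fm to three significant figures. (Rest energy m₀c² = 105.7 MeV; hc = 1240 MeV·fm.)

Total energy E = KE + m₀c² = 980.0 + 105.7 = 1085.7 MeV.
(pc)² = E² − (m₀c²)² = (1085.7)² − (105.7)² = 1.168 × 10⁶ MeV², so pc = 1081 MeV.
λ = hc/(pc) = 1240 MeV·fm / 1081 MeV = 1.15 fm.

λ = 1.15 fm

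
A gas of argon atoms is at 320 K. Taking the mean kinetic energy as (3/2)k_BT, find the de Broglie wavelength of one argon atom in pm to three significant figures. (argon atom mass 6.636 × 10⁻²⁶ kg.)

KE = (3/2)k_BT = 1.5 × 1.381 × 10⁻²³ × 320 = 6.629 × 10⁻²¹ J.
p = √(2mKE) = √(2 × 6.636 × 10⁻²⁶ × 6.629 × 10⁻²¹) = 2.966 × 10⁻²³ kg·m/s.
λ = h/p = 2.23 × 10⁻¹¹ m = 22.3 pm.

λ = 22.3 pm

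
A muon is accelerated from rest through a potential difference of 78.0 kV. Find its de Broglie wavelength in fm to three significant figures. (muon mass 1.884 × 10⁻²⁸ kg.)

KE = eV = 1.602 × 10⁻¹⁹ × 7.800 × 10⁴ = 1.250 × 10⁻¹⁴ J.
p = √(2mKE) = √(2 × 1.884 × 10⁻²⁸ × 1.250 × 10⁻¹⁴) = 2.170 × 10⁻²¹ kg·m/s.
λ = h/p = 6.626 × 10⁻³⁴ / 2.170 × 10⁻²¹ = 3.05 × 10⁻¹³ m = 305 fm.

λ = 305 fm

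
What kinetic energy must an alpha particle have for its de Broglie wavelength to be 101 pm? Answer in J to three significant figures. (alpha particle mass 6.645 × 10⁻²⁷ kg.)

KE = 3.24 × 10⁻²¹ J

p = h/λ = 6.626 × 10⁻³⁴ / 1.010 × 10⁻¹⁰ = 6.560 × 10⁻²⁴ kg·m/s.
KE = p²/(2m) = (6.560 × 10⁻²⁴)² / (2 × 6.645 × 10⁻²⁷) = 3.238 × 10⁻²¹ J = 3.24 × 10⁻²¹ J.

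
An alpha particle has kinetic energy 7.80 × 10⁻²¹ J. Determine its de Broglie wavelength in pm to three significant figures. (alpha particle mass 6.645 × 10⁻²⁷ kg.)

p = √(2mKE) = √(2 × 6.645 × 10⁻²⁷ × 7.800 × 10⁻²¹) = 1.018 × 10⁻²³ kg·m/s.
λ = h/p = 6.626 × 10⁻³⁴ / 1.018 × 10⁻²³ = 6.51 × 10⁻¹¹ m = 65.1 pm.

λ = 65.1 pm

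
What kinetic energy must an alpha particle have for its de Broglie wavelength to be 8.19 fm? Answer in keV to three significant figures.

KE = 3070 keV

p = h/λ = 6.626 × 10⁻³⁴ / 8.190 × 10⁻¹⁵ = 8.090 × 10⁻²⁰ kg·m/s.
KE = p²/(2m) = (8.090 × 10⁻²⁰)² / (2 × 6.645 × 10⁻²⁷) = 4.925 × 10⁻¹³ J = 3070 keV.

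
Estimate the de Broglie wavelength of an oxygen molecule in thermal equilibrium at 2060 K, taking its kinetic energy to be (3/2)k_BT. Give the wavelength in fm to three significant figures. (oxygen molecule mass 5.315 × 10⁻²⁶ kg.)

λ = 9840 fm

KE = (3/2)k_BT = 1.5 × 1.381 × 10⁻²³ × 2060 = 4.267 × 10⁻²⁰ J.
p = √(2mKE) = √(2 × 5.315 × 10⁻²⁶ × 4.267 × 10⁻²⁰) = 6.735 × 10⁻²³ kg·m/s.
λ = h/p = 9.84 × 10⁻¹² m = 9840 fm.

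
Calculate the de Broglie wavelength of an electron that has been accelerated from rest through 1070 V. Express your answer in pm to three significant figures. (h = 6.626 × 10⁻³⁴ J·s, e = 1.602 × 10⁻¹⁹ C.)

KE = eV = 1.602 × 10⁻¹⁹ × 1070 = 1.714 × 10⁻¹⁶ J.
p = √(2mKE) = √(2 × 9.109 × 10⁻³¹ × 1.714 × 10⁻¹⁶) = 1.767 × 10⁻²³ kg·m/s.
λ = h/p = 6.626 × 10⁻³⁴ / 1.767 × 10⁻²³ = 3.75 × 10⁻¹¹ m = 37.5 pm.

λ = 37.5 pm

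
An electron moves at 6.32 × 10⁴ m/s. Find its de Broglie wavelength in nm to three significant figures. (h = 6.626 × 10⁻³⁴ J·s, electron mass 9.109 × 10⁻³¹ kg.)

λ = 11.5 nm

p = mv = 9.109 × 10⁻³¹ × 6.32 × 10⁴ = 5.757 × 10⁻²⁶ kg·m/s.
λ = h/p = 6.626 × 10⁻³⁴ / 5.757 × 10⁻²⁶ = 1.15 × 10⁻⁸ m = 11.5 nm.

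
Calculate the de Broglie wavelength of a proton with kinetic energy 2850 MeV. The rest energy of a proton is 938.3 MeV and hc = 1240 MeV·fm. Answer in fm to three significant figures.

λ = 0.338 fm

Total energy E = KE + m₀c² = 2850 + 938.3 = 3788.3 MeV.
(pc)² = E² − (m₀c²)² = (3788.3)² − (938.3)² = 1.347 × 10⁷ MeV², so pc = 3670 MeV.
λ = hc/(pc) = 1240 MeV·fm / 3670 MeV = 0.338 fm.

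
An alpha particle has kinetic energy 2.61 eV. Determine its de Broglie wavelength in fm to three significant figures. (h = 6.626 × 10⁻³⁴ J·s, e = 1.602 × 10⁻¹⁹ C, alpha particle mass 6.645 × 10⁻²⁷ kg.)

λ = 8890 fm

KE = 2.61 eV = 4.181 × 10⁻¹⁹ J.
p = √(2mKE) = √(2 × 6.645 × 10⁻²⁷ × 4.181 × 10⁻¹⁹) = 7.454 × 10⁻²³ kg·m/s.
λ = h/p = 6.626 × 10⁻³⁴ / 7.454 × 10⁻²³ = 8.89 × 10⁻¹² m = 8890 fm.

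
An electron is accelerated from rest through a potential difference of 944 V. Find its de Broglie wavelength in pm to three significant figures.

λ = 39.9 pm

KE = eV = 1.602 × 10⁻¹⁹ × 944.0 = 1.512 × 10⁻¹⁶ J.
p = √(2mKE) = √(2 × 9.109 × 10⁻³¹ × 1.512 × 10⁻¹⁶) = 1.660 × 10⁻²³ kg·m/s.
λ = h/p = 6.626 × 10⁻³⁴ / 1.660 × 10⁻²³ = 3.99 × 10⁻¹¹ m = 39.9 pm.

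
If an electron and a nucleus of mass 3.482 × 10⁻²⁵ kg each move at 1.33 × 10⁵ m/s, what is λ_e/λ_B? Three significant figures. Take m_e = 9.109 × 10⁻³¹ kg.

λ_e/λ_B = 3.82 × 10⁵

At fixed v, p = mv so λ = h/(mv) ∝ 1/m.
λ_e/λ_B = m_B/m_e = 3.482 × 10⁻²⁵/9.109 × 10⁻³¹ = 3.82 × 10⁵.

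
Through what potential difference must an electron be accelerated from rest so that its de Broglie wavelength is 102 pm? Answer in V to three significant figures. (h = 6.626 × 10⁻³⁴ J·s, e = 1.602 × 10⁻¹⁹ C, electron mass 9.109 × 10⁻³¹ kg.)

p = h/λ = 6.626 × 10⁻³⁴ / 1.020 × 10⁻¹⁰ = 6.496 × 10⁻²⁴ kg·m/s.
KE = p²/(2m) = 2.316 × 10⁻¹⁷ J.
V = KE/e = 2.316 × 10⁻¹⁷ / (1.602 × 10⁻¹⁹) = 145 V.

V = 145 V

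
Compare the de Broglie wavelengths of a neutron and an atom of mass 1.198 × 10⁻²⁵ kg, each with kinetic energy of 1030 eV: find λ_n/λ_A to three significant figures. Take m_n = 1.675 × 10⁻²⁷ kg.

At fixed KE, p = √(2mKE) so λ = h/p ∝ 1/√m.
λ_n/λ_A = √(m_A/m_n) = √(1.198 × 10⁻²⁵/1.675 × 10⁻²⁷) = √(71.52) = 8.46.

λ_n/λ_A = 8.46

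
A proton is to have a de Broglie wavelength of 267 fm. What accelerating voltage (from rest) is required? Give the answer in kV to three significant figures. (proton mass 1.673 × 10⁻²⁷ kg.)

p = h/λ = 6.626 × 10⁻³⁴ / 2.670 × 10⁻¹³ = 2.482 × 10⁻²¹ kg·m/s.
KE = p²/(2m) = 1.841 × 10⁻¹⁵ J.
V = KE/e = 1.841 × 10⁻¹⁵ / (1.602 × 10⁻¹⁹) = 11.5 kV.

V = 11.5 kV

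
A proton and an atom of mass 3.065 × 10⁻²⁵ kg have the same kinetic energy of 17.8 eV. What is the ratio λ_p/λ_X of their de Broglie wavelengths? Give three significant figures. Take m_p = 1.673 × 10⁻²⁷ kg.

λ_p/λ_X = 13.5

At fixed KE, p = √(2mKE) so λ = h/p ∝ 1/√m.
λ_p/λ_X = √(m_X/m_p) = √(3.065 × 10⁻²⁵/1.673 × 10⁻²⁷) = √(183.2) = 13.5.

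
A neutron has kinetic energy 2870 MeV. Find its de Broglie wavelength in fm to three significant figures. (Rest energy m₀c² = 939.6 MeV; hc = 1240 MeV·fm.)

Total energy E = KE + m₀c² = 2870 + 939.6 = 3809.6 MeV.
(pc)² = E² − (m₀c²)² = (3809.6)² − (939.6)² = 1.363 × 10⁷ MeV², so pc = 3692 MeV.
λ = hc/(pc) = 1240 MeV·fm / 3692 MeV = 0.336 fm.

λ = 0.336 fm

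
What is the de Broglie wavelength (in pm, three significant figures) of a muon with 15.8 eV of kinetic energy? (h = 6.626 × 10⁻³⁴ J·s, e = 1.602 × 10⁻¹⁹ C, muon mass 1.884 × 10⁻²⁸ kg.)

KE = 15.8 eV = 2.531 × 10⁻¹⁸ J.
p = √(2mKE) = √(2 × 1.884 × 10⁻²⁸ × 2.531 × 10⁻¹⁸) = 3.088 × 10⁻²³ kg·m/s.
λ = h/p = 6.626 × 10⁻³⁴ / 3.088 × 10⁻²³ = 2.15 × 10⁻¹¹ m = 21.5 pm.

λ = 21.5 pm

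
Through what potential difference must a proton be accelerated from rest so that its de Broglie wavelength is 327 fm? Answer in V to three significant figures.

p = h/λ = 6.626 × 10⁻³⁴ / 3.270 × 10⁻¹³ = 2.026 × 10⁻²¹ kg·m/s.
KE = p²/(2m) = 1.227 × 10⁻¹⁵ J.
V = KE/e = 1.227 × 10⁻¹⁵ / (1.602 × 10⁻¹⁹) = 7660 V.

V = 7660 V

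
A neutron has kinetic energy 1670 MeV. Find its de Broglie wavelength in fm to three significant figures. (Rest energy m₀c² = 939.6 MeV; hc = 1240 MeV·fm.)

Total energy E = KE + m₀c² = 1670 + 939.6 = 2609.6 MeV.
(pc)² = E² − (m₀c²)² = (2609.6)² − (939.6)² = 5.927 × 10⁶ MeV², so pc = 2435 MeV.
λ = hc/(pc) = 1240 MeV·fm / 2435 MeV = 0.509 fm.

λ = 0.509 fm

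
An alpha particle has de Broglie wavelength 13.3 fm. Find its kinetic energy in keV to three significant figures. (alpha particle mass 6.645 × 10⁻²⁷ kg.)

KE = 1170 keV

p = h/λ = 6.626 × 10⁻³⁴ / 1.330 × 10⁻¹⁴ = 4.982 × 10⁻²⁰ kg·m/s.
KE = p²/(2m) = (4.982 × 10⁻²⁰)² / (2 × 6.645 × 10⁻²⁷) = 1.868 × 10⁻¹³ J = 1170 keV.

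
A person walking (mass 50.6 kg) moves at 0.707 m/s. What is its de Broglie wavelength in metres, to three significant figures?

p = mv = 50.6 × 0.707 = 3.577 × 10¹ kg·m/s.
λ = h/p = 6.626 × 10⁻³⁴ / 3.577 × 10¹ = 1.85 × 10⁻³⁵ m.

λ = 1.85 × 10⁻³⁵ m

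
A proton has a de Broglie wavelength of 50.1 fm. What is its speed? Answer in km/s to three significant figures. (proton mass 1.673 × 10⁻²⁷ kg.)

v = 7910 km/s

p = h/λ = 6.626 × 10⁻³⁴ / 5.010 × 10⁻¹⁴ = 1.323 × 10⁻²⁰ kg·m/s.
v = p/m = 1.323 × 10⁻²⁰ / 1.673 × 10⁻²⁷ = 7.91 × 10⁶ m/s = 7910 km/s.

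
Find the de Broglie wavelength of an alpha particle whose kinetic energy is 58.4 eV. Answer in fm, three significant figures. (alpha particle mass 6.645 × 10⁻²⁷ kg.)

KE = 58.4 eV = 9.356 × 10⁻¹⁸ J.
p = √(2mKE) = √(2 × 6.645 × 10⁻²⁷ × 9.356 × 10⁻¹⁸) = 3.526 × 10⁻²² kg·m/s.
λ = h/p = 6.626 × 10⁻³⁴ / 3.526 × 10⁻²² = 1.88 × 10⁻¹² m = 1880 fm.

λ = 1880 fm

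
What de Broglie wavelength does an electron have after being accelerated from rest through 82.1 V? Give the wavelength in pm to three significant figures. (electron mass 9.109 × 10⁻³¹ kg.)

KE = eV = 1.602 × 10⁻¹⁹ × 82.10 = 1.315 × 10⁻¹⁷ J.
p = √(2mKE) = √(2 × 9.109 × 10⁻³¹ × 1.315 × 10⁻¹⁷) = 4.895 × 10⁻²⁴ kg·m/s.
λ = h/p = 6.626 × 10⁻³⁴ / 4.895 × 10⁻²⁴ = 1.35 × 10⁻¹⁰ m = 135 pm.

λ = 135 pm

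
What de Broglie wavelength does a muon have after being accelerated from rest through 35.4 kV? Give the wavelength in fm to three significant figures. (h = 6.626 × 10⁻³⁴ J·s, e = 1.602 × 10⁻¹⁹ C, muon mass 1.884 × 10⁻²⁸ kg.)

λ = 453 fm

KE = eV = 1.602 × 10⁻¹⁹ × 3.540 × 10⁴ = 5.671 × 10⁻¹⁵ J.
p = √(2mKE) = √(2 × 1.884 × 10⁻²⁸ × 5.671 × 10⁻¹⁵) = 1.462 × 10⁻²¹ kg·m/s.
λ = h/p = 6.626 × 10⁻³⁴ / 1.462 × 10⁻²¹ = 4.53 × 10⁻¹³ m = 453 fm.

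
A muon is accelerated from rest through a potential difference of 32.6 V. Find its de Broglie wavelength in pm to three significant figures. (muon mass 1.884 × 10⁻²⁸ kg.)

λ = 14.9 pm

KE = eV = 1.602 × 10⁻¹⁹ × 32.60 = 5.223 × 10⁻¹⁸ J.
p = √(2mKE) = √(2 × 1.884 × 10⁻²⁸ × 5.223 × 10⁻¹⁸) = 4.436 × 10⁻²³ kg·m/s.
λ = h/p = 6.626 × 10⁻³⁴ / 4.436 × 10⁻²³ = 1.49 × 10⁻¹¹ m = 14.9 pm.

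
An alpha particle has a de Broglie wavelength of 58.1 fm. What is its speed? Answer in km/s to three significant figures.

v = 1720 km/s

p = h/λ = 6.626 × 10⁻³⁴ / 5.810 × 10⁻¹⁴ = 1.140 × 10⁻²⁰ kg·m/s.
v = p/m = 1.140 × 10⁻²⁰ / 6.645 × 10⁻²⁷ = 1.72 × 10⁶ m/s = 1720 km/s.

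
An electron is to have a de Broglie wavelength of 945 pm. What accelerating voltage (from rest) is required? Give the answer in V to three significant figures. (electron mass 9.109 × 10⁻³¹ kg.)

p = h/λ = 6.626 × 10⁻³⁴ / 9.450 × 10⁻¹⁰ = 7.012 × 10⁻²⁵ kg·m/s.
KE = p²/(2m) = 2.699 × 10⁻¹⁹ J.
V = KE/e = 2.699 × 10⁻¹⁹ / (1.602 × 10⁻¹⁹) = 1.68 V.

V = 1.68 V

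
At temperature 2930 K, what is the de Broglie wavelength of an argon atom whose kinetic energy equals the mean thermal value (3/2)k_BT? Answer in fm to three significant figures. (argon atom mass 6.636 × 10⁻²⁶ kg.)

λ = 7380 fm

KE = (3/2)k_BT = 1.5 × 1.381 × 10⁻²³ × 2930 = 6.069 × 10⁻²⁰ J.
p = √(2mKE) = √(2 × 6.636 × 10⁻²⁶ × 6.069 × 10⁻²⁰) = 8.975 × 10⁻²³ kg·m/s.
λ = h/p = 7.38 × 10⁻¹² m = 7380 fm.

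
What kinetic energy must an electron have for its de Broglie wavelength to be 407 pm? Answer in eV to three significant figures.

p = h/λ = 6.626 × 10⁻³⁴ / 4.070 × 10⁻¹⁰ = 1.628 × 10⁻²⁴ kg·m/s.
KE = p²/(2m) = (1.628 × 10⁻²⁴)² / (2 × 9.109 × 10⁻³¹) = 1.455 × 10⁻¹⁸ J = 9.08 eV.

KE = 9.08 eV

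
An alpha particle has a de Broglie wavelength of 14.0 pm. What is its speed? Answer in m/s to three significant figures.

v = 7120 m/s

p = h/λ = 6.626 × 10⁻³⁴ / 1.400 × 10⁻¹¹ = 4.733 × 10⁻²³ kg·m/s.
v = p/m = 4.733 × 10⁻²³ / 6.645 × 10⁻²⁷ = 7.12 × 10³ m/s = 7120 m/s.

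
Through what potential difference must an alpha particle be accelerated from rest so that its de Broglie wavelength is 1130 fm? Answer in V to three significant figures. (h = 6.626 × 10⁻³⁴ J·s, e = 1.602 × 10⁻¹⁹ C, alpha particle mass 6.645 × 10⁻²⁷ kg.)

p = h/λ = 6.626 × 10⁻³⁴ / 1.130 × 10⁻¹² = 5.864 × 10⁻²² kg·m/s.
KE = p²/(2m) = 2.587 × 10⁻¹⁷ J.
V = KE/2e = 2.587 × 10⁻¹⁷ / (2 × 1.602 × 10⁻¹⁹) = 80.7 V.

V = 80.7 V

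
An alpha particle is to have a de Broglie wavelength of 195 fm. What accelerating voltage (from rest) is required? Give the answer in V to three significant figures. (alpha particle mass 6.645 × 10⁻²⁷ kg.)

p = h/λ = 6.626 × 10⁻³⁴ / 1.950 × 10⁻¹³ = 3.398 × 10⁻²¹ kg·m/s.
KE = p²/(2m) = 8.688 × 10⁻¹⁶ J.
V = KE/2e = 8.688 × 10⁻¹⁶ / (2 × 1.602 × 10⁻¹⁹) = 2710 V.

V = 2710 V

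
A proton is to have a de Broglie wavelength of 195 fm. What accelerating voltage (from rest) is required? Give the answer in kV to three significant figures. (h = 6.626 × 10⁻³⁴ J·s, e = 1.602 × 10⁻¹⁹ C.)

p = h/λ = 6.626 × 10⁻³⁴ / 1.950 × 10⁻¹³ = 3.398 × 10⁻²¹ kg·m/s.
KE = p²/(2m) = 3.451 × 10⁻¹⁵ J.
V = KE/e = 3.451 × 10⁻¹⁵ / (1.602 × 10⁻¹⁹) = 21.5 kV.

V = 21.5 kV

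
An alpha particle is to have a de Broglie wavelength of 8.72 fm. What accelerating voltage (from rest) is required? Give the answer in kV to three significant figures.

V = 1360 kV

p = h/λ = 6.626 × 10⁻³⁴ / 8.720 × 10⁻¹⁵ = 7.599 × 10⁻²⁰ kg·m/s.
KE = p²/(2m) = 4.345 × 10⁻¹³ J.
V = KE/2e = 4.345 × 10⁻¹³ / (2 × 1.602 × 10⁻¹⁹) = 1360 kV.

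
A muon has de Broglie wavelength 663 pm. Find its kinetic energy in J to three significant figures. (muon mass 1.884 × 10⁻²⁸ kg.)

p = h/λ = 6.626 × 10⁻³⁴ / 6.630 × 10⁻¹⁰ = 9.994 × 10⁻²⁵ kg·m/s.
KE = p²/(2m) = (9.994 × 10⁻²⁵)² / (2 × 1.884 × 10⁻²⁸) = 2.651 × 10⁻²¹ J = 2.65 × 10⁻²¹ J.

KE = 2.65 × 10⁻²¹ J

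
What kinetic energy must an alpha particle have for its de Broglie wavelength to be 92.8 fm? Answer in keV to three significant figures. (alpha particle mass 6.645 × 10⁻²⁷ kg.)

p = h/λ = 6.626 × 10⁻³⁴ / 9.280 × 10⁻¹⁴ = 7.140 × 10⁻²¹ kg·m/s.
KE = p²/(2m) = (7.140 × 10⁻²¹)² / (2 × 6.645 × 10⁻²⁷) = 3.836 × 10⁻¹⁵ J = 23.9 keV.

KE = 23.9 keV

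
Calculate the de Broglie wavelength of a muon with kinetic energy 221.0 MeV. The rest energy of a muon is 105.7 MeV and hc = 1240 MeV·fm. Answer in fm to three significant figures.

Total energy E = KE + m₀c² = 221.0 + 105.7 = 326.7 MeV.
(pc)² = E² − (m₀c²)² = (326.7)² − (105.7)² = 9.556 × 10⁴ MeV², so pc = 309.1 MeV.
λ = hc/(pc) = 1240 MeV·fm / 309.1 MeV = 4.01 fm.

λ = 4.01 fm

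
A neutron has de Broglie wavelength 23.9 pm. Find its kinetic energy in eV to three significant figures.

KE = 1.43 eV

p = h/λ = 6.626 × 10⁻³⁴ / 2.390 × 10⁻¹¹ = 2.772 × 10⁻²³ kg·m/s.
KE = p²/(2m) = (2.772 × 10⁻²³)² / (2 × 1.675 × 10⁻²⁷) = 2.294 × 10⁻¹⁹ J = 1.43 eV.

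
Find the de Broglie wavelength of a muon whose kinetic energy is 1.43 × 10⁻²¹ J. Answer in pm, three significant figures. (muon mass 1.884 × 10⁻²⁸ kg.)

p = √(2mKE) = √(2 × 1.884 × 10⁻²⁸ × 1.430 × 10⁻²¹) = 7.340 × 10⁻²⁵ kg·m/s.
λ = h/p = 6.626 × 10⁻³⁴ / 7.340 × 10⁻²⁵ = 9.03 × 10⁻¹⁰ m = 903 pm.

λ = 903 pm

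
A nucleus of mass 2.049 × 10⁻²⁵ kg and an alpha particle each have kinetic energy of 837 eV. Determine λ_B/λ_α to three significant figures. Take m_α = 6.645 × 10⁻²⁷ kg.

At fixed KE, p = √(2mKE) so λ = h/p ∝ 1/√m.
λ_B/λ_α = √(m_α/m_B) = √(6.645 × 10⁻²⁷/2.049 × 10⁻²⁵) = √(0.03243) = 0.180.

λ_B/λ_α = 0.180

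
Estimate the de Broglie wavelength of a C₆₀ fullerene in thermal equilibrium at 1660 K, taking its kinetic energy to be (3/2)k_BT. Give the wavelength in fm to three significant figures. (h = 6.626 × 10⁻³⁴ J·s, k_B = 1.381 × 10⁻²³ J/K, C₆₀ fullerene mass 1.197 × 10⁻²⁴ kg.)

KE = (3/2)k_BT = 1.5 × 1.381 × 10⁻²³ × 1660 = 3.439 × 10⁻²⁰ J.
p = √(2mKE) = √(2 × 1.197 × 10⁻²⁴ × 3.439 × 10⁻²⁰) = 2.869 × 10⁻²² kg·m/s.
λ = h/p = 2.31 × 10⁻¹² m = 2310 fm.

λ = 2310 fm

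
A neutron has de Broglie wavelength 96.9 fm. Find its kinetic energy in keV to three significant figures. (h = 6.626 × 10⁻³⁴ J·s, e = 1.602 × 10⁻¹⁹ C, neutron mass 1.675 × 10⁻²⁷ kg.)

p = h/λ = 6.626 × 10⁻³⁴ / 9.690 × 10⁻¹⁴ = 6.838 × 10⁻²¹ kg·m/s.
KE = p²/(2m) = (6.838 × 10⁻²¹)² / (2 × 1.675 × 10⁻²⁷) = 1.396 × 10⁻¹⁴ J = 87.1 keV.

KE = 87.1 keV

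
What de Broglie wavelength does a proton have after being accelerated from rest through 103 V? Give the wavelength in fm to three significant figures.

KE = eV = 1.602 × 10⁻¹⁹ × 103.0 = 1.650 × 10⁻¹⁷ J.
p = √(2mKE) = √(2 × 1.673 × 10⁻²⁷ × 1.650 × 10⁻¹⁷) = 2.350 × 10⁻²² kg·m/s.
λ = h/p = 6.626 × 10⁻³⁴ / 2.350 × 10⁻²² = 2.82 × 10⁻¹² m = 2820 fm.

λ = 2820 fm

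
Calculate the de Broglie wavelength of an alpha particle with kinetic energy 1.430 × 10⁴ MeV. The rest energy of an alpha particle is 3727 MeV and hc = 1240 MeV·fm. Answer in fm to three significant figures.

Total energy E = KE + m₀c² = 1.430 × 10⁴ + 3727 = 18027 MeV.
(pc)² = E² − (m₀c²)² = (18027)² − (3727)² = 3.111 × 10⁸ MeV², so pc = 1.764 × 10⁴ MeV.
λ = hc/(pc) = 1240 MeV·fm / 1.764 × 10⁴ MeV = 0.0703 fm.

λ = 0.0703 fm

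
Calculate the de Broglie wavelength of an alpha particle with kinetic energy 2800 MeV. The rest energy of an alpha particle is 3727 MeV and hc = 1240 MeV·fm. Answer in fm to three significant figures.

λ = 0.231 fm

Total energy E = KE + m₀c² = 2800 + 3727 = 6527 MeV.
(pc)² = E² − (m₀c²)² = (6527)² − (3727)² = 2.871 × 10⁷ MeV², so pc = 5358 MeV.
λ = hc/(pc) = 1240 MeV·fm / 5358 MeV = 0.231 fm.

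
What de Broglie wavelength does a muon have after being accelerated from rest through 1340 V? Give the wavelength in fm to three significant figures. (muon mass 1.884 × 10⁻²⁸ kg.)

KE = eV = 1.602 × 10⁻¹⁹ × 1340 = 2.147 × 10⁻¹⁶ J.
p = √(2mKE) = √(2 × 1.884 × 10⁻²⁸ × 2.147 × 10⁻¹⁶) = 2.844 × 10⁻²² kg·m/s.
λ = h/p = 6.626 × 10⁻³⁴ / 2.844 × 10⁻²² = 2.33 × 10⁻¹² m = 2330 fm.

λ = 2330 fm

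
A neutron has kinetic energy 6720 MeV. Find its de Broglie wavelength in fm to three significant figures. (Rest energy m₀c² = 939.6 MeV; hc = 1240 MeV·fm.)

Total energy E = KE + m₀c² = 6720 + 939.6 = 7659.6 MeV.
(pc)² = E² − (m₀c²)² = (7659.6)² − (939.6)² = 5.779 × 10⁷ MeV², so pc = 7602 MeV.
λ = hc/(pc) = 1240 MeV·fm / 7602 MeV = 0.163 fm.

λ = 0.163 fm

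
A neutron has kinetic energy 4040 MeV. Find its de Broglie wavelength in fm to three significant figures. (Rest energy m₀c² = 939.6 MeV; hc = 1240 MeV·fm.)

Total energy E = KE + m₀c² = 4040 + 939.6 = 4979.6 MeV.
(pc)² = E² − (m₀c²)² = (4979.6)² − (939.6)² = 2.391 × 10⁷ MeV², so pc = 4890 MeV.
λ = hc/(pc) = 1240 MeV·fm / 4890 MeV = 0.254 fm.

λ = 0.254 fm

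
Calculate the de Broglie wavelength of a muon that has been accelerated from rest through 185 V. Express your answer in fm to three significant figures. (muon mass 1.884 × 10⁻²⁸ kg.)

λ = 6270 fm

KE = eV = 1.602 × 10⁻¹⁹ × 185.0 = 2.964 × 10⁻¹⁷ J.
p = √(2mKE) = √(2 × 1.884 × 10⁻²⁸ × 2.964 × 10⁻¹⁷) = 1.057 × 10⁻²² kg·m/s.
λ = h/p = 6.626 × 10⁻³⁴ / 1.057 × 10⁻²² = 6.27 × 10⁻¹² m = 6270 fm.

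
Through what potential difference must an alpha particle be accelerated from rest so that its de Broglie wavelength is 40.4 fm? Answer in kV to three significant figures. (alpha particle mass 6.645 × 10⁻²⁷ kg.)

p = h/λ = 6.626 × 10⁻³⁴ / 4.040 × 10⁻¹⁴ = 1.640 × 10⁻²⁰ kg·m/s.
KE = p²/(2m) = 2.024 × 10⁻¹⁴ J.
V = KE/2e = 2.024 × 10⁻¹⁴ / (2 × 1.602 × 10⁻¹⁹) = 63.2 kV.

V = 63.2 kV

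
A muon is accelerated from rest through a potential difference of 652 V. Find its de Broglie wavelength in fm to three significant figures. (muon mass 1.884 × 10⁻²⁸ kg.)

KE = eV = 1.602 × 10⁻¹⁹ × 652.0 = 1.045 × 10⁻¹⁶ J.
p = √(2mKE) = √(2 × 1.884 × 10⁻²⁸ × 1.045 × 10⁻¹⁶) = 1.984 × 10⁻²² kg·m/s.
λ = h/p = 6.626 × 10⁻³⁴ / 1.984 × 10⁻²² = 3.34 × 10⁻¹² m = 3340 fm.

λ = 3340 fm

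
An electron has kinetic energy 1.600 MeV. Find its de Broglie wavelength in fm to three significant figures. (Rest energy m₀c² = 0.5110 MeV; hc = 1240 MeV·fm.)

Total energy E = KE + m₀c² = 1.600 + 0.5110 = 2.1110 MeV.
(pc)² = E² − (m₀c²)² = (2.1110)² − (0.5110)² = 4.195 MeV², so pc = 2.048 MeV.
λ = hc/(pc) = 1240 MeV·fm / 2.048 MeV = 605 fm.

λ = 605 fm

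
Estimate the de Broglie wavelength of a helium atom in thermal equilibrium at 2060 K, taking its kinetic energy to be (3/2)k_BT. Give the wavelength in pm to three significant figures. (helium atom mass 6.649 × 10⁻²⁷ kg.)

λ = 27.8 pm

KE = (3/2)k_BT = 1.5 × 1.381 × 10⁻²³ × 2060 = 4.267 × 10⁻²⁰ J.
p = √(2mKE) = √(2 × 6.649 × 10⁻²⁷ × 4.267 × 10⁻²⁰) = 2.382 × 10⁻²³ kg·m/s.
λ = h/p = 2.78 × 10⁻¹¹ m = 27.8 pm.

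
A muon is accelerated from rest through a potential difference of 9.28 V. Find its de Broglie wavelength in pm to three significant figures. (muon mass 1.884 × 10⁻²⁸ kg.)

KE = eV = 1.602 × 10⁻¹⁹ × 9.280 = 1.487 × 10⁻¹⁸ J.
p = √(2mKE) = √(2 × 1.884 × 10⁻²⁸ × 1.487 × 10⁻¹⁸) = 2.367 × 10⁻²³ kg·m/s.
λ = h/p = 6.626 × 10⁻³⁴ / 2.367 × 10⁻²³ = 2.80 × 10⁻¹¹ m = 28.0 pm.

λ = 28.0 pm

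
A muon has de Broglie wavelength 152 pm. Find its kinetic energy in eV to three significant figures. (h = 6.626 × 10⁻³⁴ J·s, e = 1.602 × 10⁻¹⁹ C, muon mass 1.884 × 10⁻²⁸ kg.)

KE = 0.315 eV

p = h/λ = 6.626 × 10⁻³⁴ / 1.520 × 10⁻¹⁰ = 4.359 × 10⁻²⁴ kg·m/s.
KE = p²/(2m) = (4.359 × 10⁻²⁴)² / (2 × 1.884 × 10⁻²⁸) = 5.043 × 10⁻²⁰ J = 0.315 eV.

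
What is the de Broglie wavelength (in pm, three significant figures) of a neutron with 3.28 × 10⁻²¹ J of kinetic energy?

p = √(2mKE) = √(2 × 1.675 × 10⁻²⁷ × 3.280 × 10⁻²¹) = 3.315 × 10⁻²⁴ kg·m/s.
λ = h/p = 6.626 × 10⁻³⁴ / 3.315 × 10⁻²⁴ = 2.00 × 10⁻¹⁰ m = 200 pm.

λ = 200 pm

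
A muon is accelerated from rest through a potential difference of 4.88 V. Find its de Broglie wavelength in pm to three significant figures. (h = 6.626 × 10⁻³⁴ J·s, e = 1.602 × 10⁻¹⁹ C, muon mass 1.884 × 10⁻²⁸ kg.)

KE = eV = 1.602 × 10⁻¹⁹ × 4.880 = 7.818 × 10⁻¹⁹ J.
p = √(2mKE) = √(2 × 1.884 × 10⁻²⁸ × 7.818 × 10⁻¹⁹) = 1.716 × 10⁻²³ kg·m/s.
λ = h/p = 6.626 × 10⁻³⁴ / 1.716 × 10⁻²³ = 3.86 × 10⁻¹¹ m = 38.6 pm.

λ = 38.6 pm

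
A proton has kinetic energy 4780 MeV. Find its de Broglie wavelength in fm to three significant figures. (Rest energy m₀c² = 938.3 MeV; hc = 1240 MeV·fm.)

Total energy E = KE + m₀c² = 4780 + 938.3 = 5718.3 MeV.
(pc)² = E² − (m₀c²)² = (5718.3)² − (938.3)² = 3.182 × 10⁷ MeV², so pc = 5641 MeV.
λ = hc/(pc) = 1240 MeV·fm / 5641 MeV = 0.220 fm.

λ = 0.220 fm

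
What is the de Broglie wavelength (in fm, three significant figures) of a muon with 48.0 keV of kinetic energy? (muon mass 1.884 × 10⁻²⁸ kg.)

KE = 48.0 keV = 7.690 × 10⁻¹⁵ J.
p = √(2mKE) = √(2 × 1.884 × 10⁻²⁸ × 7.690 × 10⁻¹⁵) = 1.702 × 10⁻²¹ kg·m/s.
λ = h/p = 6.626 × 10⁻³⁴ / 1.702 × 10⁻²¹ = 3.89 × 10⁻¹³ m = 389 fm.

λ = 389 fm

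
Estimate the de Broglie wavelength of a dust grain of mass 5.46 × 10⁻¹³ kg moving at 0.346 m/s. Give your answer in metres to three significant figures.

p = mv = 5.46 × 10⁻¹³ × 0.346 = 1.889 × 10⁻¹³ kg·m/s.
λ = h/p = 6.626 × 10⁻³⁴ / 1.889 × 10⁻¹³ = 3.51 × 10⁻²¹ m.

λ = 3.51 × 10⁻²¹ m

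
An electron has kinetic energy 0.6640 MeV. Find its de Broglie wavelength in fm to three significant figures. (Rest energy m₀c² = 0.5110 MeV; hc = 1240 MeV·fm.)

Total energy E = KE + m₀c² = 0.6640 + 0.5110 = 1.1750 MeV.
(pc)² = E² − (m₀c²)² = (1.1750)² − (0.5110)² = 1.120 MeV², so pc = 1.058 MeV.
λ = hc/(pc) = 1240 MeV·fm / 1.058 MeV = 1170 fm.

λ = 1170 fm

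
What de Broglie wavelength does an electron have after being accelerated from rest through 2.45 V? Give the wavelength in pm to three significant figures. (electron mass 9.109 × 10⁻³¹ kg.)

λ = 784 pm

KE = eV = 1.602 × 10⁻¹⁹ × 2.450 = 3.925 × 10⁻¹⁹ J.
p = √(2mKE) = √(2 × 9.109 × 10⁻³¹ × 3.925 × 10⁻¹⁹) = 8.456 × 10⁻²⁵ kg·m/s.
λ = h/p = 6.626 × 10⁻³⁴ / 8.456 × 10⁻²⁵ = 7.84 × 10⁻¹⁰ m = 784 pm.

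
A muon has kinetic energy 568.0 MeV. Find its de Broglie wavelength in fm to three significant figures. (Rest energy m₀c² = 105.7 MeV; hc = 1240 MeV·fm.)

λ = 1.86 fm

Total energy E = KE + m₀c² = 568.0 + 105.7 = 673.7 MeV.
(pc)² = E² − (m₀c²)² = (673.7)² − (105.7)² = 4.427 × 10⁵ MeV², so pc = 665.4 MeV.
λ = hc/(pc) = 1240 MeV·fm / 665.4 MeV = 1.86 fm.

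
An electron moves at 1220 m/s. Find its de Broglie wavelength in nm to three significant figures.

λ = 596 nm

p = mv = 9.109 × 10⁻³¹ × 1220 = 1.111 × 10⁻²⁷ kg·m/s.
λ = h/p = 6.626 × 10⁻³⁴ / 1.111 × 10⁻²⁷ = 5.96 × 10⁻⁷ m = 596 nm.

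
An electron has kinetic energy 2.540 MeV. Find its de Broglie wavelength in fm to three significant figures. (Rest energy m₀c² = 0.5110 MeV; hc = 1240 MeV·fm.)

Total energy E = KE + m₀c² = 2.540 + 0.5110 = 3.0510 MeV.
(pc)² = E² − (m₀c²)² = (3.0510)² − (0.5110)² = 9.047 MeV², so pc = 3.008 MeV.
λ = hc/(pc) = 1240 MeV·fm / 3.008 MeV = 412 fm.

λ = 412 fm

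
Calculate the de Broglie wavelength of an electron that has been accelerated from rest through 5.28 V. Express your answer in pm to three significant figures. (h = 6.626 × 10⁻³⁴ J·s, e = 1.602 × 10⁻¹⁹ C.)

KE = eV = 1.602 × 10⁻¹⁹ × 5.280 = 8.459 × 10⁻¹⁹ J.
p = √(2mKE) = √(2 × 9.109 × 10⁻³¹ × 8.459 × 10⁻¹⁹) = 1.241 × 10⁻²⁴ kg·m/s.
λ = h/p = 6.626 × 10⁻³⁴ / 1.241 × 10⁻²⁴ = 5.34 × 10⁻¹⁰ m = 534 pm.

λ = 534 pm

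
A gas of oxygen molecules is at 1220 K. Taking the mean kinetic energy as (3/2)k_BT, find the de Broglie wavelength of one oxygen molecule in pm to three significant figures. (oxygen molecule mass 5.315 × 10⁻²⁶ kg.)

KE = (3/2)k_BT = 1.5 × 1.381 × 10⁻²³ × 1220 = 2.527 × 10⁻²⁰ J.
p = √(2mKE) = √(2 × 5.315 × 10⁻²⁶ × 2.527 × 10⁻²⁰) = 5.183 × 10⁻²³ kg·m/s.
λ = h/p = 1.28 × 10⁻¹¹ m = 12.8 pm.

λ = 12.8 pm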